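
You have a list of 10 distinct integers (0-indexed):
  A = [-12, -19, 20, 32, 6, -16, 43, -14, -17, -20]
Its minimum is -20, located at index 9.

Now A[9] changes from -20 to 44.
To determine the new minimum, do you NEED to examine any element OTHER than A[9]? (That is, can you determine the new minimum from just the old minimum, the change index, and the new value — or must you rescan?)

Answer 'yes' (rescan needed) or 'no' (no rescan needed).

Answer: yes

Derivation:
Old min = -20 at index 9
Change at index 9: -20 -> 44
Index 9 WAS the min and new value 44 > old min -20. Must rescan other elements to find the new min.
Needs rescan: yes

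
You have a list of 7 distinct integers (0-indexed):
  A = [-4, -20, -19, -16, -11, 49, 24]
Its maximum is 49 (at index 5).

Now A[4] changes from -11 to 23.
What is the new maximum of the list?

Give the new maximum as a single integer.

Answer: 49

Derivation:
Old max = 49 (at index 5)
Change: A[4] -11 -> 23
Changed element was NOT the old max.
  New max = max(old_max, new_val) = max(49, 23) = 49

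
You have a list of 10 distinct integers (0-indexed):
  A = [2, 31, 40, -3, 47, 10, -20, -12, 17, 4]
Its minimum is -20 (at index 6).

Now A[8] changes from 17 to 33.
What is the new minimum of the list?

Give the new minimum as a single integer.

Old min = -20 (at index 6)
Change: A[8] 17 -> 33
Changed element was NOT the old min.
  New min = min(old_min, new_val) = min(-20, 33) = -20

Answer: -20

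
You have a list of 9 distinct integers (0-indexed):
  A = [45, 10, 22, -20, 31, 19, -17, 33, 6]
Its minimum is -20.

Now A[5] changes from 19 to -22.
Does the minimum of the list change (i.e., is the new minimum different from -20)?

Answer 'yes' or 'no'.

Answer: yes

Derivation:
Old min = -20
Change: A[5] 19 -> -22
Changed element was NOT the min; min changes only if -22 < -20.
New min = -22; changed? yes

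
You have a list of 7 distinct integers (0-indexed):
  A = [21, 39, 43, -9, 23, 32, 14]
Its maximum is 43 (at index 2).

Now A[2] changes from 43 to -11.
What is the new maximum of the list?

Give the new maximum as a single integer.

Answer: 39

Derivation:
Old max = 43 (at index 2)
Change: A[2] 43 -> -11
Changed element WAS the max -> may need rescan.
  Max of remaining elements: 39
  New max = max(-11, 39) = 39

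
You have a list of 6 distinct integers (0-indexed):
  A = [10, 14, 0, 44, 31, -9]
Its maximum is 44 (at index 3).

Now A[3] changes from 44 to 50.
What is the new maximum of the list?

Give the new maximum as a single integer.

Answer: 50

Derivation:
Old max = 44 (at index 3)
Change: A[3] 44 -> 50
Changed element WAS the max -> may need rescan.
  Max of remaining elements: 31
  New max = max(50, 31) = 50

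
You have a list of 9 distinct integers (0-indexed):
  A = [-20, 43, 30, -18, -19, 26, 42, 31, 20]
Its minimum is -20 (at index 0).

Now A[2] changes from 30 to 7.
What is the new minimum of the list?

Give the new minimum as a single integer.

Answer: -20

Derivation:
Old min = -20 (at index 0)
Change: A[2] 30 -> 7
Changed element was NOT the old min.
  New min = min(old_min, new_val) = min(-20, 7) = -20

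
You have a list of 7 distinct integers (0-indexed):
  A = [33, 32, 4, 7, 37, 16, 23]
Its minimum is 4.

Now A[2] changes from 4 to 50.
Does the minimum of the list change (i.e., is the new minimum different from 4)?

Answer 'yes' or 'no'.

Old min = 4
Change: A[2] 4 -> 50
Changed element was the min; new min must be rechecked.
New min = 7; changed? yes

Answer: yes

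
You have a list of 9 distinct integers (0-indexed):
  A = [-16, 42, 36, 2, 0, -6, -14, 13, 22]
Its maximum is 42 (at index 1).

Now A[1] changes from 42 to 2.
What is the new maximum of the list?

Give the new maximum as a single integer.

Old max = 42 (at index 1)
Change: A[1] 42 -> 2
Changed element WAS the max -> may need rescan.
  Max of remaining elements: 36
  New max = max(2, 36) = 36

Answer: 36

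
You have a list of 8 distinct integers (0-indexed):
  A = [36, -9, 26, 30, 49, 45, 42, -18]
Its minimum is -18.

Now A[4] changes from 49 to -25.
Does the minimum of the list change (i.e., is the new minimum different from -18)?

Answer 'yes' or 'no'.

Answer: yes

Derivation:
Old min = -18
Change: A[4] 49 -> -25
Changed element was NOT the min; min changes only if -25 < -18.
New min = -25; changed? yes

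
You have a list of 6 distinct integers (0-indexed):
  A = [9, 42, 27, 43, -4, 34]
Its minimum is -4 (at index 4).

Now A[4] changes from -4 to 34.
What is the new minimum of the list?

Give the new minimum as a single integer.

Answer: 9

Derivation:
Old min = -4 (at index 4)
Change: A[4] -4 -> 34
Changed element WAS the min. Need to check: is 34 still <= all others?
  Min of remaining elements: 9
  New min = min(34, 9) = 9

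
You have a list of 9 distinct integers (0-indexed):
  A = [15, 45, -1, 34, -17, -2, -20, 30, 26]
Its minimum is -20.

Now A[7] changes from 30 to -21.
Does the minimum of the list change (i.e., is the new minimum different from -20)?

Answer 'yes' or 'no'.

Answer: yes

Derivation:
Old min = -20
Change: A[7] 30 -> -21
Changed element was NOT the min; min changes only if -21 < -20.
New min = -21; changed? yes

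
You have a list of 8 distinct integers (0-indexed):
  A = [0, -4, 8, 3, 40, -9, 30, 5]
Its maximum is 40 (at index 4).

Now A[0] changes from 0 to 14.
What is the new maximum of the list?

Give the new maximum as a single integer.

Answer: 40

Derivation:
Old max = 40 (at index 4)
Change: A[0] 0 -> 14
Changed element was NOT the old max.
  New max = max(old_max, new_val) = max(40, 14) = 40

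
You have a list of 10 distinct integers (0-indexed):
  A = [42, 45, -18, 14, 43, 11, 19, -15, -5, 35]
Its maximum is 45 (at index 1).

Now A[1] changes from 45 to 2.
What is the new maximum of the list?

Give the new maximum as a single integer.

Old max = 45 (at index 1)
Change: A[1] 45 -> 2
Changed element WAS the max -> may need rescan.
  Max of remaining elements: 43
  New max = max(2, 43) = 43

Answer: 43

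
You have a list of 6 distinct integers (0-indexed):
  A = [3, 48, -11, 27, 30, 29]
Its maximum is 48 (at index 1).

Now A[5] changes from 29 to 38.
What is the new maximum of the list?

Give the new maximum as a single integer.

Old max = 48 (at index 1)
Change: A[5] 29 -> 38
Changed element was NOT the old max.
  New max = max(old_max, new_val) = max(48, 38) = 48

Answer: 48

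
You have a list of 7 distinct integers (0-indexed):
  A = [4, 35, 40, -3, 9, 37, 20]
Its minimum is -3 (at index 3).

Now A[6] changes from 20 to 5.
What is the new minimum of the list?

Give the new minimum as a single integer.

Old min = -3 (at index 3)
Change: A[6] 20 -> 5
Changed element was NOT the old min.
  New min = min(old_min, new_val) = min(-3, 5) = -3

Answer: -3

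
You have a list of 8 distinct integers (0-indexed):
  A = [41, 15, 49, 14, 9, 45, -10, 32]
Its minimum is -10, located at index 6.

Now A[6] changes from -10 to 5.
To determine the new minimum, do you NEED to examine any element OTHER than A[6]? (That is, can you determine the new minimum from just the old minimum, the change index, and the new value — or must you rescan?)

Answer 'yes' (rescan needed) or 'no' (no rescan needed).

Answer: yes

Derivation:
Old min = -10 at index 6
Change at index 6: -10 -> 5
Index 6 WAS the min and new value 5 > old min -10. Must rescan other elements to find the new min.
Needs rescan: yes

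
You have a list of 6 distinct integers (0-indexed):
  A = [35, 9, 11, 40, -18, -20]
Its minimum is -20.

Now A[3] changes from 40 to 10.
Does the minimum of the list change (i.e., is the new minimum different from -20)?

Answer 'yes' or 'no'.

Old min = -20
Change: A[3] 40 -> 10
Changed element was NOT the min; min changes only if 10 < -20.
New min = -20; changed? no

Answer: no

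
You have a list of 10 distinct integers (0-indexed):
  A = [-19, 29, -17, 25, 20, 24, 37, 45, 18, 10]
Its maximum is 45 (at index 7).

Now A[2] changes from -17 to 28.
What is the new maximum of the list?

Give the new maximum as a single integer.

Answer: 45

Derivation:
Old max = 45 (at index 7)
Change: A[2] -17 -> 28
Changed element was NOT the old max.
  New max = max(old_max, new_val) = max(45, 28) = 45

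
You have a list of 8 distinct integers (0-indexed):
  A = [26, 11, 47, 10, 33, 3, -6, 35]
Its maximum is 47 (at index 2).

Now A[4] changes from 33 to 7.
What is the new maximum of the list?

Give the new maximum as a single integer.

Old max = 47 (at index 2)
Change: A[4] 33 -> 7
Changed element was NOT the old max.
  New max = max(old_max, new_val) = max(47, 7) = 47

Answer: 47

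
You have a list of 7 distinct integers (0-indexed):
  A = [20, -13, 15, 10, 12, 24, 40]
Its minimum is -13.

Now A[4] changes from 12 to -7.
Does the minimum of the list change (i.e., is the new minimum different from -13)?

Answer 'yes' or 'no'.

Old min = -13
Change: A[4] 12 -> -7
Changed element was NOT the min; min changes only if -7 < -13.
New min = -13; changed? no

Answer: no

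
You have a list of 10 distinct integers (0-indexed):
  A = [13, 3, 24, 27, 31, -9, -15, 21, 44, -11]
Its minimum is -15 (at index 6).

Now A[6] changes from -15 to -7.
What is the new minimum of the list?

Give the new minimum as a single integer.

Answer: -11

Derivation:
Old min = -15 (at index 6)
Change: A[6] -15 -> -7
Changed element WAS the min. Need to check: is -7 still <= all others?
  Min of remaining elements: -11
  New min = min(-7, -11) = -11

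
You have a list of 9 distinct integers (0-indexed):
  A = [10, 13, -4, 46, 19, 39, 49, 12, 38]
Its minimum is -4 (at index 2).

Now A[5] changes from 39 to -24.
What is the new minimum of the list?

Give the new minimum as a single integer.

Answer: -24

Derivation:
Old min = -4 (at index 2)
Change: A[5] 39 -> -24
Changed element was NOT the old min.
  New min = min(old_min, new_val) = min(-4, -24) = -24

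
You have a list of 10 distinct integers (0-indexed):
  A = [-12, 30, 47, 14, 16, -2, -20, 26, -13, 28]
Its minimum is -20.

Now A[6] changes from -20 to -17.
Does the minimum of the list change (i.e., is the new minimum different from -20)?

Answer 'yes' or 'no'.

Old min = -20
Change: A[6] -20 -> -17
Changed element was the min; new min must be rechecked.
New min = -17; changed? yes

Answer: yes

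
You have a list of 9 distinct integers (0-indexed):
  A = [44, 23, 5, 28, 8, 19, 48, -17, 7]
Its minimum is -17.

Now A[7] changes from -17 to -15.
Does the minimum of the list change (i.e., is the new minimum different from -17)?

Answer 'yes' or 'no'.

Answer: yes

Derivation:
Old min = -17
Change: A[7] -17 -> -15
Changed element was the min; new min must be rechecked.
New min = -15; changed? yes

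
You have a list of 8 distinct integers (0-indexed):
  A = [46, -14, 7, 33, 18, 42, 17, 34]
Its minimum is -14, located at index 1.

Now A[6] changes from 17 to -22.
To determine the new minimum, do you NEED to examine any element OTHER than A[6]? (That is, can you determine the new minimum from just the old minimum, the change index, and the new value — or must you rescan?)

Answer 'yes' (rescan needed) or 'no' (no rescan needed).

Old min = -14 at index 1
Change at index 6: 17 -> -22
Index 6 was NOT the min. New min = min(-14, -22). No rescan of other elements needed.
Needs rescan: no

Answer: no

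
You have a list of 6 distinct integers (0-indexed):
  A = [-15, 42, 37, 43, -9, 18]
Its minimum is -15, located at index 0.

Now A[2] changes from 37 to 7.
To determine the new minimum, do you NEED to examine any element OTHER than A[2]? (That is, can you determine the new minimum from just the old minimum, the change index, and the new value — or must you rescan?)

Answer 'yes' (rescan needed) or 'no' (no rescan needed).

Answer: no

Derivation:
Old min = -15 at index 0
Change at index 2: 37 -> 7
Index 2 was NOT the min. New min = min(-15, 7). No rescan of other elements needed.
Needs rescan: no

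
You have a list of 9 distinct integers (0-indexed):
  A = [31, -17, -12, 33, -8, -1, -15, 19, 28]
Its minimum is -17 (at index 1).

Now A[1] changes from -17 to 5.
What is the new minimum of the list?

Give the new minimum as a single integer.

Answer: -15

Derivation:
Old min = -17 (at index 1)
Change: A[1] -17 -> 5
Changed element WAS the min. Need to check: is 5 still <= all others?
  Min of remaining elements: -15
  New min = min(5, -15) = -15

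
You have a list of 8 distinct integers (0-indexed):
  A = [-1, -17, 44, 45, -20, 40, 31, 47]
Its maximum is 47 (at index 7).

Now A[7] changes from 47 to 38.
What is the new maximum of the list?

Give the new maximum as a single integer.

Answer: 45

Derivation:
Old max = 47 (at index 7)
Change: A[7] 47 -> 38
Changed element WAS the max -> may need rescan.
  Max of remaining elements: 45
  New max = max(38, 45) = 45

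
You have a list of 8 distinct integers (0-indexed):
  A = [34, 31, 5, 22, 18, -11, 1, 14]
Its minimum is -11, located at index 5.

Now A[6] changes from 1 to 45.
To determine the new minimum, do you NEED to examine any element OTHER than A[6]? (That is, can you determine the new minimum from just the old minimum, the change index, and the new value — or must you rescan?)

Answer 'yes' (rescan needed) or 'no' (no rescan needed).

Answer: no

Derivation:
Old min = -11 at index 5
Change at index 6: 1 -> 45
Index 6 was NOT the min. New min = min(-11, 45). No rescan of other elements needed.
Needs rescan: no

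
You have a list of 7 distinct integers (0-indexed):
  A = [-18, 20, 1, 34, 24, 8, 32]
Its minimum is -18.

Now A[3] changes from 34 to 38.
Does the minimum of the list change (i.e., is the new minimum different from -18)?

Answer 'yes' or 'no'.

Old min = -18
Change: A[3] 34 -> 38
Changed element was NOT the min; min changes only if 38 < -18.
New min = -18; changed? no

Answer: no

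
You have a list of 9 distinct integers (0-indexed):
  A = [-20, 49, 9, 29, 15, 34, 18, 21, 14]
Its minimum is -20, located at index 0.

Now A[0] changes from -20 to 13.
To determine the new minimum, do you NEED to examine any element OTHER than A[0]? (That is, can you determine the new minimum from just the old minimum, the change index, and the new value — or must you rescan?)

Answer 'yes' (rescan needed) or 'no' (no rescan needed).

Old min = -20 at index 0
Change at index 0: -20 -> 13
Index 0 WAS the min and new value 13 > old min -20. Must rescan other elements to find the new min.
Needs rescan: yes

Answer: yes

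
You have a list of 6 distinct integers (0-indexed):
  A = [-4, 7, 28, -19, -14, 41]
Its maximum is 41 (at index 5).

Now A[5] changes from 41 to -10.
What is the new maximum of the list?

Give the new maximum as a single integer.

Old max = 41 (at index 5)
Change: A[5] 41 -> -10
Changed element WAS the max -> may need rescan.
  Max of remaining elements: 28
  New max = max(-10, 28) = 28

Answer: 28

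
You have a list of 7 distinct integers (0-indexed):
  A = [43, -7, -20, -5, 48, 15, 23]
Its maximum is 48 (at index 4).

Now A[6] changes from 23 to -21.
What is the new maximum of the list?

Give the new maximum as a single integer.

Old max = 48 (at index 4)
Change: A[6] 23 -> -21
Changed element was NOT the old max.
  New max = max(old_max, new_val) = max(48, -21) = 48

Answer: 48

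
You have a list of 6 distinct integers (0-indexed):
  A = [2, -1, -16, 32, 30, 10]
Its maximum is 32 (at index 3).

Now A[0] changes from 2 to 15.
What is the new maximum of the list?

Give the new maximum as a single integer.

Answer: 32

Derivation:
Old max = 32 (at index 3)
Change: A[0] 2 -> 15
Changed element was NOT the old max.
  New max = max(old_max, new_val) = max(32, 15) = 32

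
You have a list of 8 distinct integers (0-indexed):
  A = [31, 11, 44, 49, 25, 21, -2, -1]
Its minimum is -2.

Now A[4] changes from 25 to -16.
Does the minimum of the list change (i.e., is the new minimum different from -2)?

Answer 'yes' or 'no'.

Old min = -2
Change: A[4] 25 -> -16
Changed element was NOT the min; min changes only if -16 < -2.
New min = -16; changed? yes

Answer: yes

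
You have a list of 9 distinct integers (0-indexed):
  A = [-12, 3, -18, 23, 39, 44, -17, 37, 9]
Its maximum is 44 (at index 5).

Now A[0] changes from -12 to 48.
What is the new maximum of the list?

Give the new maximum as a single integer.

Old max = 44 (at index 5)
Change: A[0] -12 -> 48
Changed element was NOT the old max.
  New max = max(old_max, new_val) = max(44, 48) = 48

Answer: 48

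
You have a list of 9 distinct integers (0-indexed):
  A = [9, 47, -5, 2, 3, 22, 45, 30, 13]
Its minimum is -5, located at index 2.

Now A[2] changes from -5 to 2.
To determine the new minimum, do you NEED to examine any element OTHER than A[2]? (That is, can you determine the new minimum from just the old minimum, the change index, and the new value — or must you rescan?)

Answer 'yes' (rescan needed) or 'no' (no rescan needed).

Old min = -5 at index 2
Change at index 2: -5 -> 2
Index 2 WAS the min and new value 2 > old min -5. Must rescan other elements to find the new min.
Needs rescan: yes

Answer: yes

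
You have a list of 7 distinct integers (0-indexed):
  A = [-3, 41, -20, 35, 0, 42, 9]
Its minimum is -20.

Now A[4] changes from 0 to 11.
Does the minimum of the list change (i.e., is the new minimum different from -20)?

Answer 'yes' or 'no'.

Old min = -20
Change: A[4] 0 -> 11
Changed element was NOT the min; min changes only if 11 < -20.
New min = -20; changed? no

Answer: no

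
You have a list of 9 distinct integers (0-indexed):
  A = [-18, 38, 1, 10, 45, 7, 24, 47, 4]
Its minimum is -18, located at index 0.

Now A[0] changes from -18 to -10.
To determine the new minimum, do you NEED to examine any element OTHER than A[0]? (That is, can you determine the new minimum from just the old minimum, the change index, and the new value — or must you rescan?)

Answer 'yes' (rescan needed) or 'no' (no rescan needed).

Old min = -18 at index 0
Change at index 0: -18 -> -10
Index 0 WAS the min and new value -10 > old min -18. Must rescan other elements to find the new min.
Needs rescan: yes

Answer: yes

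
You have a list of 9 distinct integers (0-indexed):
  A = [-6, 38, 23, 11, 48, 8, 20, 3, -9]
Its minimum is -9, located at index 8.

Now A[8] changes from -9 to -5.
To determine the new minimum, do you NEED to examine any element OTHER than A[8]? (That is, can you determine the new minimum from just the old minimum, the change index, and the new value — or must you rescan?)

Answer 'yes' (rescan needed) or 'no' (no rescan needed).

Answer: yes

Derivation:
Old min = -9 at index 8
Change at index 8: -9 -> -5
Index 8 WAS the min and new value -5 > old min -9. Must rescan other elements to find the new min.
Needs rescan: yes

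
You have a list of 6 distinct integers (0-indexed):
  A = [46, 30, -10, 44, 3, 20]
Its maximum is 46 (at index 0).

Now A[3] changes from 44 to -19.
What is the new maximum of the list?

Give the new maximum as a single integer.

Answer: 46

Derivation:
Old max = 46 (at index 0)
Change: A[3] 44 -> -19
Changed element was NOT the old max.
  New max = max(old_max, new_val) = max(46, -19) = 46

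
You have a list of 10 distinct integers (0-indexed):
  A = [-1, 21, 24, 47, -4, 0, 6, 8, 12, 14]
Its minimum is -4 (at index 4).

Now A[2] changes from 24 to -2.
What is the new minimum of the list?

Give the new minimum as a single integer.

Old min = -4 (at index 4)
Change: A[2] 24 -> -2
Changed element was NOT the old min.
  New min = min(old_min, new_val) = min(-4, -2) = -4

Answer: -4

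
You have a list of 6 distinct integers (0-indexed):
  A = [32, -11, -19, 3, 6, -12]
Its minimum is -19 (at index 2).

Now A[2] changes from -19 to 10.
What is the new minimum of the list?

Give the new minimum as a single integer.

Old min = -19 (at index 2)
Change: A[2] -19 -> 10
Changed element WAS the min. Need to check: is 10 still <= all others?
  Min of remaining elements: -12
  New min = min(10, -12) = -12

Answer: -12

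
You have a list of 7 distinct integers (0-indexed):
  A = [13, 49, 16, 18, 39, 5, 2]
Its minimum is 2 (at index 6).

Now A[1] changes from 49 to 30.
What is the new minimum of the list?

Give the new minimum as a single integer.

Old min = 2 (at index 6)
Change: A[1] 49 -> 30
Changed element was NOT the old min.
  New min = min(old_min, new_val) = min(2, 30) = 2

Answer: 2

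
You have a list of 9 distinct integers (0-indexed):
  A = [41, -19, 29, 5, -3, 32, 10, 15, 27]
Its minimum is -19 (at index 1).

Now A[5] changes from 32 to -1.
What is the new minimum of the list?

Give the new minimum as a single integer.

Answer: -19

Derivation:
Old min = -19 (at index 1)
Change: A[5] 32 -> -1
Changed element was NOT the old min.
  New min = min(old_min, new_val) = min(-19, -1) = -19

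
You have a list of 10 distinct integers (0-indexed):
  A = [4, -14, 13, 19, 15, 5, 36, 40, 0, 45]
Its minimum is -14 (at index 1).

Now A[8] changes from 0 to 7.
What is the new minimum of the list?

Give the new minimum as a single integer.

Old min = -14 (at index 1)
Change: A[8] 0 -> 7
Changed element was NOT the old min.
  New min = min(old_min, new_val) = min(-14, 7) = -14

Answer: -14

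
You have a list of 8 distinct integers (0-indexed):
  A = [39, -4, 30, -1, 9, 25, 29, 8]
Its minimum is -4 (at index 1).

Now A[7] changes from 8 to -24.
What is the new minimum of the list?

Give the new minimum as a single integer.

Answer: -24

Derivation:
Old min = -4 (at index 1)
Change: A[7] 8 -> -24
Changed element was NOT the old min.
  New min = min(old_min, new_val) = min(-4, -24) = -24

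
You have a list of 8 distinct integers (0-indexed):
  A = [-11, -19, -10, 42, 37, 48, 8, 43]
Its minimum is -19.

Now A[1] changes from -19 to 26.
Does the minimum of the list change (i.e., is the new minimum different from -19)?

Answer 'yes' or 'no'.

Old min = -19
Change: A[1] -19 -> 26
Changed element was the min; new min must be rechecked.
New min = -11; changed? yes

Answer: yes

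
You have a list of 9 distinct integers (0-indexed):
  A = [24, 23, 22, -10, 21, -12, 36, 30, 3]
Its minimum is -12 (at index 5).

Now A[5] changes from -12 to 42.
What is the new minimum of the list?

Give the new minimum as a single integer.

Old min = -12 (at index 5)
Change: A[5] -12 -> 42
Changed element WAS the min. Need to check: is 42 still <= all others?
  Min of remaining elements: -10
  New min = min(42, -10) = -10

Answer: -10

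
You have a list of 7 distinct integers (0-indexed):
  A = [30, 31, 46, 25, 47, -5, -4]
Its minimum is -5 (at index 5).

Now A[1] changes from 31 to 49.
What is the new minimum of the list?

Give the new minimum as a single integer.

Answer: -5

Derivation:
Old min = -5 (at index 5)
Change: A[1] 31 -> 49
Changed element was NOT the old min.
  New min = min(old_min, new_val) = min(-5, 49) = -5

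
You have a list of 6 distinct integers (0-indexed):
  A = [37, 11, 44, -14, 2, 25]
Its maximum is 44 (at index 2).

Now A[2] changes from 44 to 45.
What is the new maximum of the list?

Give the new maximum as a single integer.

Old max = 44 (at index 2)
Change: A[2] 44 -> 45
Changed element WAS the max -> may need rescan.
  Max of remaining elements: 37
  New max = max(45, 37) = 45

Answer: 45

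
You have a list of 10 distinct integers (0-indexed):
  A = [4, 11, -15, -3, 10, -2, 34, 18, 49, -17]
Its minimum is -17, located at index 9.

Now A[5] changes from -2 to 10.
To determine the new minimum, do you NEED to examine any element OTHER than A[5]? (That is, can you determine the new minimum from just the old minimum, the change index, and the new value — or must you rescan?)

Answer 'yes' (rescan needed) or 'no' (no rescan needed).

Old min = -17 at index 9
Change at index 5: -2 -> 10
Index 5 was NOT the min. New min = min(-17, 10). No rescan of other elements needed.
Needs rescan: no

Answer: no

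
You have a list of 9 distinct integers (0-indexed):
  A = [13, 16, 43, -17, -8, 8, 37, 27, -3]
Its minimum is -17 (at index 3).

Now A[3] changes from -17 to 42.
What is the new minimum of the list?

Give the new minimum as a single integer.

Old min = -17 (at index 3)
Change: A[3] -17 -> 42
Changed element WAS the min. Need to check: is 42 still <= all others?
  Min of remaining elements: -8
  New min = min(42, -8) = -8

Answer: -8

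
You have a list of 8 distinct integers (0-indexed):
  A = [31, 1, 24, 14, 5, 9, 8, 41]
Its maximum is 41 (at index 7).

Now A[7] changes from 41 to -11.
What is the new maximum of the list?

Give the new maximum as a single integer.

Old max = 41 (at index 7)
Change: A[7] 41 -> -11
Changed element WAS the max -> may need rescan.
  Max of remaining elements: 31
  New max = max(-11, 31) = 31

Answer: 31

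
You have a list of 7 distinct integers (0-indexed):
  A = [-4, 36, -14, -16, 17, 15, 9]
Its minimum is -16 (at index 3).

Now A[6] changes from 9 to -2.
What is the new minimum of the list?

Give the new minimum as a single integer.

Answer: -16

Derivation:
Old min = -16 (at index 3)
Change: A[6] 9 -> -2
Changed element was NOT the old min.
  New min = min(old_min, new_val) = min(-16, -2) = -16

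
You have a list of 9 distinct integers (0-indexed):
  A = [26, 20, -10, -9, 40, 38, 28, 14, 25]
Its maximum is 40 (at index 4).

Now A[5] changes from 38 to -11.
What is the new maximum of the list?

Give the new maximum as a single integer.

Old max = 40 (at index 4)
Change: A[5] 38 -> -11
Changed element was NOT the old max.
  New max = max(old_max, new_val) = max(40, -11) = 40

Answer: 40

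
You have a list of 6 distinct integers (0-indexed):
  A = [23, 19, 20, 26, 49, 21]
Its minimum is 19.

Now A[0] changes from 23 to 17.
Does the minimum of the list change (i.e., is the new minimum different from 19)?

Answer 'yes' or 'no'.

Answer: yes

Derivation:
Old min = 19
Change: A[0] 23 -> 17
Changed element was NOT the min; min changes only if 17 < 19.
New min = 17; changed? yes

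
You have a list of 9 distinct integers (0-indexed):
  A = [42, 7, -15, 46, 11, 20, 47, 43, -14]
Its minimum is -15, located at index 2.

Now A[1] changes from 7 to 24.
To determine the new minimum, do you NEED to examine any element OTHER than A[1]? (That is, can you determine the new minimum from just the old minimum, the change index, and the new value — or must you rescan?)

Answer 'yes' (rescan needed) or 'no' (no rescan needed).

Answer: no

Derivation:
Old min = -15 at index 2
Change at index 1: 7 -> 24
Index 1 was NOT the min. New min = min(-15, 24). No rescan of other elements needed.
Needs rescan: no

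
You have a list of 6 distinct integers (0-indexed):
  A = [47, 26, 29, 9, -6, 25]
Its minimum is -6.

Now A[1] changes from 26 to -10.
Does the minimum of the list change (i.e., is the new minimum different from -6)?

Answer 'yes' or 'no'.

Old min = -6
Change: A[1] 26 -> -10
Changed element was NOT the min; min changes only if -10 < -6.
New min = -10; changed? yes

Answer: yes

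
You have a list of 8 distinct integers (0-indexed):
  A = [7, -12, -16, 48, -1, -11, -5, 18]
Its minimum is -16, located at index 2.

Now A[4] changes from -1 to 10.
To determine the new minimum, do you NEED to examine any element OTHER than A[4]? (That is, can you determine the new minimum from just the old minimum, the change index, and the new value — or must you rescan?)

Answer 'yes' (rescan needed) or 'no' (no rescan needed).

Answer: no

Derivation:
Old min = -16 at index 2
Change at index 4: -1 -> 10
Index 4 was NOT the min. New min = min(-16, 10). No rescan of other elements needed.
Needs rescan: no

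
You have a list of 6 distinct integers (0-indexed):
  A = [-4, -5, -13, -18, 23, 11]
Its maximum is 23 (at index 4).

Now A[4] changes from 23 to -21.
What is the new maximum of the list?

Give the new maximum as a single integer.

Old max = 23 (at index 4)
Change: A[4] 23 -> -21
Changed element WAS the max -> may need rescan.
  Max of remaining elements: 11
  New max = max(-21, 11) = 11

Answer: 11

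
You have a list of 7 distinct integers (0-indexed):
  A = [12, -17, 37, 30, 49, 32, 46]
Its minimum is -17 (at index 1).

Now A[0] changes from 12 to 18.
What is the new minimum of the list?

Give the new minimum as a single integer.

Answer: -17

Derivation:
Old min = -17 (at index 1)
Change: A[0] 12 -> 18
Changed element was NOT the old min.
  New min = min(old_min, new_val) = min(-17, 18) = -17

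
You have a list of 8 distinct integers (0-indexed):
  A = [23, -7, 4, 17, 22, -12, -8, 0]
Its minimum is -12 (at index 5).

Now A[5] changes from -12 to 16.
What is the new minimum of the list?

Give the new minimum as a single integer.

Answer: -8

Derivation:
Old min = -12 (at index 5)
Change: A[5] -12 -> 16
Changed element WAS the min. Need to check: is 16 still <= all others?
  Min of remaining elements: -8
  New min = min(16, -8) = -8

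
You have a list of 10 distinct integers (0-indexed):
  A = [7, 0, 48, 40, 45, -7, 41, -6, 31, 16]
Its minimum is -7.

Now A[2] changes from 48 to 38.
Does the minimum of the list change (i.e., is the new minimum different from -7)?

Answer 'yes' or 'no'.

Answer: no

Derivation:
Old min = -7
Change: A[2] 48 -> 38
Changed element was NOT the min; min changes only if 38 < -7.
New min = -7; changed? no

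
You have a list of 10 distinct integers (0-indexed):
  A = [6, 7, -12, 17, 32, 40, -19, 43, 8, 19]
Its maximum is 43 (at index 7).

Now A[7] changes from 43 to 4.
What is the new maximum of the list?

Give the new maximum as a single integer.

Old max = 43 (at index 7)
Change: A[7] 43 -> 4
Changed element WAS the max -> may need rescan.
  Max of remaining elements: 40
  New max = max(4, 40) = 40

Answer: 40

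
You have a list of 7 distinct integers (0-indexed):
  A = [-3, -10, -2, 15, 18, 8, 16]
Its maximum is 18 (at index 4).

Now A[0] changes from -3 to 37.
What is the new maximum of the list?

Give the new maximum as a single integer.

Old max = 18 (at index 4)
Change: A[0] -3 -> 37
Changed element was NOT the old max.
  New max = max(old_max, new_val) = max(18, 37) = 37

Answer: 37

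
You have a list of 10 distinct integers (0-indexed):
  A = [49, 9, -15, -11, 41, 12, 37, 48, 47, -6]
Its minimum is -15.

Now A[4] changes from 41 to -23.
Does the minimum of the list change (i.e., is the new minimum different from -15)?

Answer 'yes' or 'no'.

Old min = -15
Change: A[4] 41 -> -23
Changed element was NOT the min; min changes only if -23 < -15.
New min = -23; changed? yes

Answer: yes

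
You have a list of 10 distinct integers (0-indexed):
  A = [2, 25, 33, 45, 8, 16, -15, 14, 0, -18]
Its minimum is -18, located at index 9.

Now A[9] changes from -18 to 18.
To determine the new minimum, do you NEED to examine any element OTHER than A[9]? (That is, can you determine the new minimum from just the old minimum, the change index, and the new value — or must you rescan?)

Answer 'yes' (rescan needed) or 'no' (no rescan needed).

Old min = -18 at index 9
Change at index 9: -18 -> 18
Index 9 WAS the min and new value 18 > old min -18. Must rescan other elements to find the new min.
Needs rescan: yes

Answer: yes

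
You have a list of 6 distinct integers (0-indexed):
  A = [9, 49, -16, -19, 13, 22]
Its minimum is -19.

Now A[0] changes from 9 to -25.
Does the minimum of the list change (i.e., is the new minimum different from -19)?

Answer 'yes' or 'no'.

Answer: yes

Derivation:
Old min = -19
Change: A[0] 9 -> -25
Changed element was NOT the min; min changes only if -25 < -19.
New min = -25; changed? yes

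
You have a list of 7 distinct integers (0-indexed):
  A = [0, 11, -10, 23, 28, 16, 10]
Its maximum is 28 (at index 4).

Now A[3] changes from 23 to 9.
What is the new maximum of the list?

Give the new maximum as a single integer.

Old max = 28 (at index 4)
Change: A[3] 23 -> 9
Changed element was NOT the old max.
  New max = max(old_max, new_val) = max(28, 9) = 28

Answer: 28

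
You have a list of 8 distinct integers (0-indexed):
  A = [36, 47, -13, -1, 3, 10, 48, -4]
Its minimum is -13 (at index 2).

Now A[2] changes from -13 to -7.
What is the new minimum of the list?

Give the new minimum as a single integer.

Answer: -7

Derivation:
Old min = -13 (at index 2)
Change: A[2] -13 -> -7
Changed element WAS the min. Need to check: is -7 still <= all others?
  Min of remaining elements: -4
  New min = min(-7, -4) = -7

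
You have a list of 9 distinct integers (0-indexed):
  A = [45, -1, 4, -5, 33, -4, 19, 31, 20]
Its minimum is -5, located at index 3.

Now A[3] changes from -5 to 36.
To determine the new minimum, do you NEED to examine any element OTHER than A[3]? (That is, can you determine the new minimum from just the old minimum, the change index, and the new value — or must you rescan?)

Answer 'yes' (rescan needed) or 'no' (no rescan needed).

Old min = -5 at index 3
Change at index 3: -5 -> 36
Index 3 WAS the min and new value 36 > old min -5. Must rescan other elements to find the new min.
Needs rescan: yes

Answer: yes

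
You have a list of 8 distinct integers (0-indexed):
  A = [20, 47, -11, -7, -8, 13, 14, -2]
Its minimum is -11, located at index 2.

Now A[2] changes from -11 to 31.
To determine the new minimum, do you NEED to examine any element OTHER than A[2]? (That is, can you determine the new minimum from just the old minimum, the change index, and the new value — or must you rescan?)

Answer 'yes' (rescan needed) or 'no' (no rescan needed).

Answer: yes

Derivation:
Old min = -11 at index 2
Change at index 2: -11 -> 31
Index 2 WAS the min and new value 31 > old min -11. Must rescan other elements to find the new min.
Needs rescan: yes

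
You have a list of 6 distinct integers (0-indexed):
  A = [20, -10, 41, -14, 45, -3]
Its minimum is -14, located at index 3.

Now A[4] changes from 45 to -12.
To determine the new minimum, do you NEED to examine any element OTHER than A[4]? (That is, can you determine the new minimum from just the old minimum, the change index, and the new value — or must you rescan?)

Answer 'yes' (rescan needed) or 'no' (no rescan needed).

Answer: no

Derivation:
Old min = -14 at index 3
Change at index 4: 45 -> -12
Index 4 was NOT the min. New min = min(-14, -12). No rescan of other elements needed.
Needs rescan: no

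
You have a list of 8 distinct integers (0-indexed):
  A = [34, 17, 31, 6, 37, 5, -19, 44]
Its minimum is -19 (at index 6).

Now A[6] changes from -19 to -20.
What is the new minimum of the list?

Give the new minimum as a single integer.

Answer: -20

Derivation:
Old min = -19 (at index 6)
Change: A[6] -19 -> -20
Changed element WAS the min. Need to check: is -20 still <= all others?
  Min of remaining elements: 5
  New min = min(-20, 5) = -20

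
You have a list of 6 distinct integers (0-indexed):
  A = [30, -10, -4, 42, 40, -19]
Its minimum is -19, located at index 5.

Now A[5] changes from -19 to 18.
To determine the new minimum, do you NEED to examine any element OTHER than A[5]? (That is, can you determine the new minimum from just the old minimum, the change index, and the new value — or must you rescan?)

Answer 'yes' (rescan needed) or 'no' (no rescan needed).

Old min = -19 at index 5
Change at index 5: -19 -> 18
Index 5 WAS the min and new value 18 > old min -19. Must rescan other elements to find the new min.
Needs rescan: yes

Answer: yes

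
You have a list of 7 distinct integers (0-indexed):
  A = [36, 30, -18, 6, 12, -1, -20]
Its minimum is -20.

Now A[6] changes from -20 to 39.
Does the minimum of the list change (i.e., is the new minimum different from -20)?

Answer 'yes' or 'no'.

Answer: yes

Derivation:
Old min = -20
Change: A[6] -20 -> 39
Changed element was the min; new min must be rechecked.
New min = -18; changed? yes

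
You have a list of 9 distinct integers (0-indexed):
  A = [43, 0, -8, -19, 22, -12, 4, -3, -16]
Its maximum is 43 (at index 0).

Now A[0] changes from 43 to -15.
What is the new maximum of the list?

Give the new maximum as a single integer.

Old max = 43 (at index 0)
Change: A[0] 43 -> -15
Changed element WAS the max -> may need rescan.
  Max of remaining elements: 22
  New max = max(-15, 22) = 22

Answer: 22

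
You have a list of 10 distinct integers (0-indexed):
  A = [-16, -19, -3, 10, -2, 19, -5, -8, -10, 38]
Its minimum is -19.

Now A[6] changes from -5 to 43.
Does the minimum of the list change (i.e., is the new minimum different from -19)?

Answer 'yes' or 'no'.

Answer: no

Derivation:
Old min = -19
Change: A[6] -5 -> 43
Changed element was NOT the min; min changes only if 43 < -19.
New min = -19; changed? no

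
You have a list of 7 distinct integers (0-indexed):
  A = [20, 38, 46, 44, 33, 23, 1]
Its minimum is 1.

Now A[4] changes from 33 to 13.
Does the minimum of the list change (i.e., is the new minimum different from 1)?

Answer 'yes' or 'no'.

Answer: no

Derivation:
Old min = 1
Change: A[4] 33 -> 13
Changed element was NOT the min; min changes only if 13 < 1.
New min = 1; changed? no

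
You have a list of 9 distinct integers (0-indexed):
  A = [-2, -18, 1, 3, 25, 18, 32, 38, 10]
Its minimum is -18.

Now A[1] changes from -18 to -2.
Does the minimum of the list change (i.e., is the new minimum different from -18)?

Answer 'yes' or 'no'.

Answer: yes

Derivation:
Old min = -18
Change: A[1] -18 -> -2
Changed element was the min; new min must be rechecked.
New min = -2; changed? yes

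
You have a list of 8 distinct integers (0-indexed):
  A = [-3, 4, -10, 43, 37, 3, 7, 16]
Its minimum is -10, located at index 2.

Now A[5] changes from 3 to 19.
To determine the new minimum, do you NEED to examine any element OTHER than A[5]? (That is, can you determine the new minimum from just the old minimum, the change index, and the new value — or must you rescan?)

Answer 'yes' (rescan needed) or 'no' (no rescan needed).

Answer: no

Derivation:
Old min = -10 at index 2
Change at index 5: 3 -> 19
Index 5 was NOT the min. New min = min(-10, 19). No rescan of other elements needed.
Needs rescan: no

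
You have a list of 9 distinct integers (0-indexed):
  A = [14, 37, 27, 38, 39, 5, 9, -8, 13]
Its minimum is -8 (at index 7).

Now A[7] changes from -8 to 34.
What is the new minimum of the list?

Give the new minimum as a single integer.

Old min = -8 (at index 7)
Change: A[7] -8 -> 34
Changed element WAS the min. Need to check: is 34 still <= all others?
  Min of remaining elements: 5
  New min = min(34, 5) = 5

Answer: 5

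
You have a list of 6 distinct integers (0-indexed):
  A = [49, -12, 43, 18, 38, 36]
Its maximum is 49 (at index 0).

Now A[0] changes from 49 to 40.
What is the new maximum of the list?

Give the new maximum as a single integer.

Answer: 43

Derivation:
Old max = 49 (at index 0)
Change: A[0] 49 -> 40
Changed element WAS the max -> may need rescan.
  Max of remaining elements: 43
  New max = max(40, 43) = 43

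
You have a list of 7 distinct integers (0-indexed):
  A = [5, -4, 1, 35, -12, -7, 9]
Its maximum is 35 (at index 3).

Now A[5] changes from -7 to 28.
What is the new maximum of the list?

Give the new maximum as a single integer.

Old max = 35 (at index 3)
Change: A[5] -7 -> 28
Changed element was NOT the old max.
  New max = max(old_max, new_val) = max(35, 28) = 35

Answer: 35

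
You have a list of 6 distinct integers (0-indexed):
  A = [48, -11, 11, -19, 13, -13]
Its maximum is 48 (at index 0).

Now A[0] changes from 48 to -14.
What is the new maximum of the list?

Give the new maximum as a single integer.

Answer: 13

Derivation:
Old max = 48 (at index 0)
Change: A[0] 48 -> -14
Changed element WAS the max -> may need rescan.
  Max of remaining elements: 13
  New max = max(-14, 13) = 13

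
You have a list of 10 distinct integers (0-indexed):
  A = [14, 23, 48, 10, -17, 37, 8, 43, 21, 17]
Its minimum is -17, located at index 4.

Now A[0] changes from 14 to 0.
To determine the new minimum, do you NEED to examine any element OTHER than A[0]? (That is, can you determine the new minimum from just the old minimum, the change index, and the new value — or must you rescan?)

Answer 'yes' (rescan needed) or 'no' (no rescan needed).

Old min = -17 at index 4
Change at index 0: 14 -> 0
Index 0 was NOT the min. New min = min(-17, 0). No rescan of other elements needed.
Needs rescan: no

Answer: no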